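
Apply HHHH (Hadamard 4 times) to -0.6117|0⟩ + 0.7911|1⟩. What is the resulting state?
-0.6117|0⟩ + 0.7911|1⟩

H² = I, so an even number of Hadamards cancels: H^4 = I and the state is unchanged.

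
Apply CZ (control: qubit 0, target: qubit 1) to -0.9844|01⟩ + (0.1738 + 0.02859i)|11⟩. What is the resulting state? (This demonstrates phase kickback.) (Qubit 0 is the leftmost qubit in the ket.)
-0.9844|01⟩ + (-0.1738 - 0.02859i)|11⟩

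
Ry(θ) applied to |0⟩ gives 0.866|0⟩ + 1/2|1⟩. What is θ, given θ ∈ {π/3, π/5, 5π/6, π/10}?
π/3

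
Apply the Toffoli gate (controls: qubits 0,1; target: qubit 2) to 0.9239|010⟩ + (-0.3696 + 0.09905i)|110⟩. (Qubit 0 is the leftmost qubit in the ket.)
0.9239|010⟩ + (-0.3696 + 0.09905i)|111⟩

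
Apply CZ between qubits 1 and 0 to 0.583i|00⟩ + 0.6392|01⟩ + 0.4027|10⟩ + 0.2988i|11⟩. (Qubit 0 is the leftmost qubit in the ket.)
0.583i|00⟩ + 0.6392|01⟩ + 0.4027|10⟩ - 0.2988i|11⟩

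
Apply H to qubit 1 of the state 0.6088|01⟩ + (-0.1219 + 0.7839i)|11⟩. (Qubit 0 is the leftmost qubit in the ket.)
0.4305|00⟩ - 0.4305|01⟩ + (-0.0862 + 0.5543i)|10⟩ + (0.0862 - 0.5543i)|11⟩

H on qubit 1 mixes each pair of kets that differ only in qubit 1: amplitudes (a, b) of (|…0…⟩, |…1…⟩) become ((a + b)/√2, (a − b)/√2). Kets absent from the input have amplitude 0.
(|00⟩, |01⟩): (a, b) = (0, 0.6088) → (0.4305, -0.4305)
(|10⟩, |11⟩): (a, b) = (0, (-0.1219 + 0.7839i)) → ((-0.0862 + 0.5543i), (0.0862 - 0.5543i))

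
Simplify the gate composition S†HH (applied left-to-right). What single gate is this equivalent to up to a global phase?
S†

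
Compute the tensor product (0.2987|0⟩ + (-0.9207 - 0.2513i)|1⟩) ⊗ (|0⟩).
0.2987|00⟩ + (-0.9207 - 0.2513i)|10⟩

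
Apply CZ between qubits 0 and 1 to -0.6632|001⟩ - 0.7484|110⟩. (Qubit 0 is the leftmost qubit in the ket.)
-0.6632|001⟩ + 0.7484|110⟩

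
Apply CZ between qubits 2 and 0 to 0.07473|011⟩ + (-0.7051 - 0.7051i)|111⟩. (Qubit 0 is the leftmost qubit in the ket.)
0.07473|011⟩ + (0.7051 + 0.7051i)|111⟩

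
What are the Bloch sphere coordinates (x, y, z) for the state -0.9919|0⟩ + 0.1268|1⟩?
(-0.2515, 0, 0.9678)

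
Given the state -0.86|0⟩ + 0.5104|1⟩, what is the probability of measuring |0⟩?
0.7396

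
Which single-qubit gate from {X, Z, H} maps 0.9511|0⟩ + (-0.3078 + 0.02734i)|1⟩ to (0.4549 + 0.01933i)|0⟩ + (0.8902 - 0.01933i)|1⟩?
H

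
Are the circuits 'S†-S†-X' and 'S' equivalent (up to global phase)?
No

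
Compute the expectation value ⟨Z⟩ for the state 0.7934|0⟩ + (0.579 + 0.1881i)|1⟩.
0.2589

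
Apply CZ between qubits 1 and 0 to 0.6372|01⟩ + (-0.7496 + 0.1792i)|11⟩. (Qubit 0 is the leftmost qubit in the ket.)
0.6372|01⟩ + (0.7496 - 0.1792i)|11⟩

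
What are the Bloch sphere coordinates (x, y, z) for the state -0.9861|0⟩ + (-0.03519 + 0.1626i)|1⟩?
(0.0694, -0.3207, 0.9447)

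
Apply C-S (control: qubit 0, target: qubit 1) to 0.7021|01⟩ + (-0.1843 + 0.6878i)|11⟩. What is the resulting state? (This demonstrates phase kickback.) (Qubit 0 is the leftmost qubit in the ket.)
0.7021|01⟩ + (-0.6878 - 0.1843i)|11⟩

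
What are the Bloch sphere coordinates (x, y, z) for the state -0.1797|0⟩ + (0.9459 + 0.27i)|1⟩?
(-0.34, -0.09704, -0.9353)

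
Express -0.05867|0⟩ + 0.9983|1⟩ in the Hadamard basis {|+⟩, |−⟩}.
0.6644|+⟩ - 0.7474|−⟩

With |ψ⟩ = α|0⟩ + β|1⟩, the Hadamard-basis coefficients are ⟨+|ψ⟩ = (α + β)/√2 and ⟨−|ψ⟩ = (α − β)/√2.
Here α = -0.05867, β = 0.9983: (α + β)/√2 = 0.6644, (α − β)/√2 = -0.7474.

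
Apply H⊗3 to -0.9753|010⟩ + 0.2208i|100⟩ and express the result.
(-0.3448 + 0.07806i)|000⟩ + (-0.3448 + 0.07806i)|001⟩ + (0.3448 + 0.07806i)|010⟩ + (0.3448 + 0.07806i)|011⟩ + (-0.3448 - 0.07806i)|100⟩ + (-0.3448 - 0.07806i)|101⟩ + (0.3448 - 0.07806i)|110⟩ + (0.3448 - 0.07806i)|111⟩

H⊗3 gives amp(|y⟩) = (1/2√2) Σ_x (−1)^(x·y) amp(|x⟩), where x·y is the number of positions in which both x and y have a 1.
|000⟩: (-0.9753 + 0.2208i)/(2√2) = (-0.3448 + 0.07806i)
|001⟩: (-0.9753 + 0.2208i)/(2√2) = (-0.3448 + 0.07806i)
|010⟩: (0.9753 + 0.2208i)/(2√2) = (0.3448 + 0.07806i)
|011⟩: (0.9753 + 0.2208i)/(2√2) = (0.3448 + 0.07806i)
|100⟩: (-0.9753 - 0.2208i)/(2√2) = (-0.3448 - 0.07806i)
|101⟩: (-0.9753 - 0.2208i)/(2√2) = (-0.3448 - 0.07806i)
|110⟩: (0.9753 - 0.2208i)/(2√2) = (0.3448 - 0.07806i)
|111⟩: (0.9753 - 0.2208i)/(2√2) = (0.3448 - 0.07806i)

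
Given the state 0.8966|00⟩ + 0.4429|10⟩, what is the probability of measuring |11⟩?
0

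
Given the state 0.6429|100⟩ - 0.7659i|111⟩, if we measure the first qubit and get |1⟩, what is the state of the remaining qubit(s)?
0.6429|00⟩ - 0.7659i|11⟩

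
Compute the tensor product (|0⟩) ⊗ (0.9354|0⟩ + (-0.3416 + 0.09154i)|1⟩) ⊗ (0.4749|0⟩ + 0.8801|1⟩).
0.4442|000⟩ + 0.8232|001⟩ + (-0.1622 + 0.04347i)|010⟩ + (-0.3006 + 0.08056i)|011⟩

amp(|b₁b₂…⟩) = product of the factor amplitudes for bits b₁, b₂, …; only kets whose every factor amplitude is nonzero survive.
|000⟩: (1)(0.9354)(0.4749) = 0.4442
|001⟩: (1)(0.9354)(0.8801) = 0.8232
|010⟩: (1)(-0.3416 + 0.09154i)(0.4749) = (-0.1622 + 0.04347i)
|011⟩: (1)(-0.3416 + 0.09154i)(0.8801) = (-0.3006 + 0.08056i)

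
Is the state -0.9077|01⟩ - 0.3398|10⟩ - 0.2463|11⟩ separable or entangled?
Entangled

Writing the state as a|00⟩ + b|01⟩ + c|10⟩ + d|11⟩, it is a product state iff ad − bc = 0.
Here (a, b, c, d) = (0, -0.9077, -0.3398, -0.2463): ad − bc = (0)(-0.2463) − (-0.9077)(-0.3398) = -0.3084 ≠ 0, so the state is entangled.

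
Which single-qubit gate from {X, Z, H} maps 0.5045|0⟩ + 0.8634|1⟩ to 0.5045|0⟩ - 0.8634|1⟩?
Z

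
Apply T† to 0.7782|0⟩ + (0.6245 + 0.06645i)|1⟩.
0.7782|0⟩ + (0.4886 - 0.3946i)|1⟩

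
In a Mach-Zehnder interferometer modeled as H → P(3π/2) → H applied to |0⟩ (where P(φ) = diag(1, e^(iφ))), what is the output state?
(1/2 - (1/2)i)|0⟩ + (1/2 + (1/2)i)|1⟩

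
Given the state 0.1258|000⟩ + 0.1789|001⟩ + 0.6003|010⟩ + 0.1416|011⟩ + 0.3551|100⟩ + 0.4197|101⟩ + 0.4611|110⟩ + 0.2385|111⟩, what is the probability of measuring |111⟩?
0.05688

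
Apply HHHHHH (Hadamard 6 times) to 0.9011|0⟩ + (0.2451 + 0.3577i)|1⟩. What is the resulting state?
0.9011|0⟩ + (0.2451 + 0.3577i)|1⟩

H² = I, so an even number of Hadamards cancels: H^6 = I and the state is unchanged.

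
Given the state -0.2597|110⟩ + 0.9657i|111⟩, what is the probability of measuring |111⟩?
0.9326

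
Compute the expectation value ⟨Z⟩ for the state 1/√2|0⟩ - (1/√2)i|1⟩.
0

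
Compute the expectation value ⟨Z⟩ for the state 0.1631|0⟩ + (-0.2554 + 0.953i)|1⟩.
-0.9468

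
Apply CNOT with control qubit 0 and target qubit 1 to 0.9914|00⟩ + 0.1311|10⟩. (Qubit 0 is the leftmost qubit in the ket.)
0.9914|00⟩ + 0.1311|11⟩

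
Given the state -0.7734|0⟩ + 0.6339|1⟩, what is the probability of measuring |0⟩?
0.5981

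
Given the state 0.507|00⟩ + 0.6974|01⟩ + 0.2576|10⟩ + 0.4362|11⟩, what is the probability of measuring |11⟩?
0.1903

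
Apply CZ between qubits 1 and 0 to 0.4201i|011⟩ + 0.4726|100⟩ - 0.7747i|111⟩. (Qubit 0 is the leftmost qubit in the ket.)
0.4201i|011⟩ + 0.4726|100⟩ + 0.7747i|111⟩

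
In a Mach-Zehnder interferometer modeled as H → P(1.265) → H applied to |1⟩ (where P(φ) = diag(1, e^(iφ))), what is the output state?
(0.3495 - 0.4768i)|0⟩ + (0.6505 + 0.4768i)|1⟩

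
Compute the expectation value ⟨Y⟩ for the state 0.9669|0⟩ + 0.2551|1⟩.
0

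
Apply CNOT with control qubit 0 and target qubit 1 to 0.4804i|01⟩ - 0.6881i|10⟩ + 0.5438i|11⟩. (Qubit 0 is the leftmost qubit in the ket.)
0.4804i|01⟩ + 0.5438i|10⟩ - 0.6881i|11⟩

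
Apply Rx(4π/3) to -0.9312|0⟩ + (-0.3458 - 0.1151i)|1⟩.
(0.3659 + 0.2995i)|0⟩ + (0.1729 + 0.864i)|1⟩

Rx(4π/3) = [[cos(θ/2), −i·sin(θ/2)], [−i·sin(θ/2), cos(θ/2)]]; θ = 4π/3, cos(θ/2) ≈ -0.5, sin(θ/2) ≈ 0.866025.
With a = amp(|0⟩) = -0.9312 and b = amp(|1⟩) = (-0.3458 - 0.1151i):
new amp(|0⟩) = (-0.5)·a + (-0.866025i)·b = (0.3659 + 0.2995i)
new amp(|1⟩) = (-0.866025i)·a + (-0.5)·b = (0.1729 + 0.864i)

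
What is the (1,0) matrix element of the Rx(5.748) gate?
-0.2644i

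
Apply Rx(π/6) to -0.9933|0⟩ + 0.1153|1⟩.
(-0.9595 - 0.02984i)|0⟩ + (0.1114 + 0.2571i)|1⟩

Rx(π/6) = [[cos(θ/2), −i·sin(θ/2)], [−i·sin(θ/2), cos(θ/2)]]; θ = π/6, cos(θ/2) ≈ 0.965926, sin(θ/2) ≈ 0.258819.
With a = amp(|0⟩) = -0.9933 and b = amp(|1⟩) = 0.1153:
new amp(|0⟩) = (0.965926)·a + (-0.258819i)·b = (-0.9595 - 0.02984i)
new amp(|1⟩) = (-0.258819i)·a + (0.965926)·b = (0.1114 + 0.2571i)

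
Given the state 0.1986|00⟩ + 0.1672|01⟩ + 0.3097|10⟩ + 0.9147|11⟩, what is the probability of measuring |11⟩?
0.8367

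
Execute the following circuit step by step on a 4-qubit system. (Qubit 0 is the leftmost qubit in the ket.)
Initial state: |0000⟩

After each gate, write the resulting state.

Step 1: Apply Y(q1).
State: i|0100⟩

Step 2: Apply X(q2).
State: i|0110⟩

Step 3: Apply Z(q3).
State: i|0110⟩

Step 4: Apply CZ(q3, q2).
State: i|0110⟩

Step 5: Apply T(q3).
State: i|0110⟩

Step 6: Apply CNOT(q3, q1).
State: i|0110⟩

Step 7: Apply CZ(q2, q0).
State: i|0110⟩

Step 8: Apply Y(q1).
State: |0010⟩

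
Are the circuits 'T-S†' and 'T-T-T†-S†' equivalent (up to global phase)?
Yes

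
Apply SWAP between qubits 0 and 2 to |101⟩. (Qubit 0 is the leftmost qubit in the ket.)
|101⟩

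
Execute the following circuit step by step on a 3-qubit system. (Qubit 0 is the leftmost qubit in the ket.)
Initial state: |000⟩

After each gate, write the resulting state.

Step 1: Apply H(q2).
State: 1/√2|000⟩ + 1/√2|001⟩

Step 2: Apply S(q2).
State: 1/√2|000⟩ + (1/√2)i|001⟩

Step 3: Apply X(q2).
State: (1/√2)i|000⟩ + 1/√2|001⟩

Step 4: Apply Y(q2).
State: -(1/√2)i|000⟩ - 1/√2|001⟩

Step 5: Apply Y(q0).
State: 1/√2|100⟩ - (1/√2)i|101⟩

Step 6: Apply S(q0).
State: (1/√2)i|100⟩ + 1/√2|101⟩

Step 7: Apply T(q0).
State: (-1/2 + (1/2)i)|100⟩ + (1/2 + (1/2)i)|101⟩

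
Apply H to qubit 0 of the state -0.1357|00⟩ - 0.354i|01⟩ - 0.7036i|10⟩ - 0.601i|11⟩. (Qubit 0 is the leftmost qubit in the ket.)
(-0.09595 - 0.4975i)|00⟩ - 0.6753i|01⟩ + (-0.09595 + 0.4975i)|10⟩ + 0.1747i|11⟩

H on qubit 0 mixes each pair of kets that differ only in qubit 0: amplitudes (a, b) of (|…0…⟩, |…1…⟩) become ((a + b)/√2, (a − b)/√2). Kets absent from the input have amplitude 0.
(|00⟩, |10⟩): (a, b) = (-0.1357, -0.7036i) → ((-0.09595 - 0.4975i), (-0.09595 + 0.4975i))
(|01⟩, |11⟩): (a, b) = (-0.354i, -0.601i) → (-0.6753i, 0.1747i)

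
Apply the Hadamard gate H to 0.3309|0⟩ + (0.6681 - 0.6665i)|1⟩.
(0.7064 - 0.4713i)|0⟩ + (-0.2384 + 0.4713i)|1⟩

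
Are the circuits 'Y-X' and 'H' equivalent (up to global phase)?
No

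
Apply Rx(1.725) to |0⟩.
0.6505|0⟩ - 0.7595i|1⟩

Rx(1.725) = [[cos(θ/2), −i·sin(θ/2)], [−i·sin(θ/2), cos(θ/2)]]; θ = 1.725, cos(θ/2) ≈ 0.650541, sin(θ/2) ≈ 0.759471.
With a = amp(|0⟩) = 1 and b = amp(|1⟩) = 0:
new amp(|0⟩) = (0.650541)·a + (-0.759471i)·b = 0.6505
new amp(|1⟩) = (-0.759471i)·a + (0.650541)·b = -0.7595i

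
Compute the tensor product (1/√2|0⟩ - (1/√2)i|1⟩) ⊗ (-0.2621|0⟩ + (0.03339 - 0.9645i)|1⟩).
-0.1853|00⟩ + (0.02361 - 0.682i)|01⟩ + 0.1853i|10⟩ + (-0.682 - 0.02361i)|11⟩

amp(|b₁b₂…⟩) = product of the factor amplitudes for bits b₁, b₂, …; only kets whose every factor amplitude is nonzero survive.
|00⟩: (1/√2)(-0.2621) = -0.1853
|01⟩: (1/√2)(0.03339 - 0.9645i) = (0.02361 - 0.682i)
|10⟩: (-(1/√2)i)(-0.2621) = 0.1853i
|11⟩: (-(1/√2)i)(0.03339 - 0.9645i) = (-0.682 - 0.02361i)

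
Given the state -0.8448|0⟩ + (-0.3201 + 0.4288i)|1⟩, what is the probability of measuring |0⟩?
0.7137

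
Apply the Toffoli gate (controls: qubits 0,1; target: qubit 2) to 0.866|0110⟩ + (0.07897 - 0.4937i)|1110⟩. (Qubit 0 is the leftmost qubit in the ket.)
0.866|0110⟩ + (0.07897 - 0.4937i)|1100⟩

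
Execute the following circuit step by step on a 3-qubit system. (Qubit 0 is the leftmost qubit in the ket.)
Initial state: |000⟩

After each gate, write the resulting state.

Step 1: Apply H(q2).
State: 1/√2|000⟩ + 1/√2|001⟩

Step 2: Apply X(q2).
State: 1/√2|000⟩ + 1/√2|001⟩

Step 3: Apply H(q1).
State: 1/2|000⟩ + 1/2|001⟩ + 1/2|010⟩ + 1/2|011⟩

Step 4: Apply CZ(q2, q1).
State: 1/2|000⟩ + 1/2|001⟩ + 1/2|010⟩ - 1/2|011⟩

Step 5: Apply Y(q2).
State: -(1/2)i|000⟩ + (1/2)i|001⟩ + (1/2)i|010⟩ + (1/2)i|011⟩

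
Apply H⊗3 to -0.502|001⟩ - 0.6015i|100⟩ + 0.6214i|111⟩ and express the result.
(-0.1775 + 0.007036i)|000⟩ + (0.1775 - 0.4324i)|001⟩ + (-0.1775 - 0.4324i)|010⟩ + (0.1775 + 0.007036i)|011⟩ + (-0.1775 - 0.007036i)|100⟩ + (0.1775 + 0.4324i)|101⟩ + (-0.1775 + 0.4324i)|110⟩ + (0.1775 - 0.007036i)|111⟩

H⊗3 gives amp(|y⟩) = (1/2√2) Σ_x (−1)^(x·y) amp(|x⟩), where x·y is the number of positions in which both x and y have a 1.
|000⟩: (-0.502 - 0.6015i + 0.6214i)/(2√2) = (-0.1775 + 0.007036i)
|001⟩: (0.502 - 0.6015i - 0.6214i)/(2√2) = (0.1775 - 0.4324i)
|010⟩: (-0.502 - 0.6015i - 0.6214i)/(2√2) = (-0.1775 - 0.4324i)
|011⟩: (0.502 - 0.6015i + 0.6214i)/(2√2) = (0.1775 + 0.007036i)
|100⟩: (-0.502 + 0.6015i - 0.6214i)/(2√2) = (-0.1775 - 0.007036i)
|101⟩: (0.502 + 0.6015i + 0.6214i)/(2√2) = (0.1775 + 0.4324i)
|110⟩: (-0.502 + 0.6015i + 0.6214i)/(2√2) = (-0.1775 + 0.4324i)
|111⟩: (0.502 + 0.6015i - 0.6214i)/(2√2) = (0.1775 - 0.007036i)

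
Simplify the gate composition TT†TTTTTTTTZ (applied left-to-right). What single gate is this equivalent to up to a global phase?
Z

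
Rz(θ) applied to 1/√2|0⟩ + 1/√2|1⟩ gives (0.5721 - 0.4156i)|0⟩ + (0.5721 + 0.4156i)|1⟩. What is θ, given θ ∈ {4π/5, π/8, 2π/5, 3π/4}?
2π/5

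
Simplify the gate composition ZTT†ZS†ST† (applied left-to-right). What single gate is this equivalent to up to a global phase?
T†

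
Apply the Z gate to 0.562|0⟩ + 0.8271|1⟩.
0.562|0⟩ - 0.8271|1⟩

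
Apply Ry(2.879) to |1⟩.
-0.9914|0⟩ + 0.1309|1⟩

Ry(2.879) = [[cos(θ/2), −sin(θ/2)], [sin(θ/2), cos(θ/2)]]; θ = 2.879, cos(θ/2) ≈ 0.130919, sin(θ/2) ≈ 0.991393.
With a = amp(|0⟩) = 0 and b = amp(|1⟩) = 1:
new amp(|0⟩) = (0.130919)·a + (-0.991393)·b = -0.9914
new amp(|1⟩) = (0.991393)·a + (0.130919)·b = 0.1309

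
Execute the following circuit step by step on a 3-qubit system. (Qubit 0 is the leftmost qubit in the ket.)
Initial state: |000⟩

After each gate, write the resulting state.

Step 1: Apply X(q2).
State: |001⟩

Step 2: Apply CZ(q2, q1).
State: |001⟩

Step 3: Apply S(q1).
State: |001⟩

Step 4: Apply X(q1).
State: |011⟩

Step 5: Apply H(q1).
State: 1/√2|001⟩ - 1/√2|011⟩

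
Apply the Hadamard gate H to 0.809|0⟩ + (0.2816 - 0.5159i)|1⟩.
(0.7712 - 0.3648i)|0⟩ + (0.3729 + 0.3648i)|1⟩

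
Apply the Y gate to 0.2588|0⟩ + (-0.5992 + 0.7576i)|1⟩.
(0.7576 + 0.5992i)|0⟩ + 0.2588i|1⟩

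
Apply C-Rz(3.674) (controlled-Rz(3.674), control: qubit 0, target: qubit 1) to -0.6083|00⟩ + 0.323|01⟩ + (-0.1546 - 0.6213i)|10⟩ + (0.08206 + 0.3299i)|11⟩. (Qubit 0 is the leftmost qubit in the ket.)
-0.6083|00⟩ + 0.323|01⟩ + (-0.5587 + 0.3126i)|10⟩ + (-0.3399 - 0.007617i)|11⟩

C-Rz(3.674) leaves the control-|0⟩ kets |00⟩, |01⟩ unchanged and applies Rz(3.674) to qubit 1 on the control-|1⟩ pair (|10⟩, |11⟩).
Rz(3.674) = [[e^(−iθ/2), 0], [0, e^(iθ/2)]] with e^(±iθ/2) = cos(θ/2) ± i·sin(θ/2); θ = 3.674, cos(θ/2) ≈ -0.263071, sin(θ/2) ≈ 0.964777.
With a = amp(|10⟩) = (-0.1546 - 0.6213i) and b = amp(|11⟩) = (0.08206 + 0.3299i):
new amp(|10⟩) = (-0.263071 - 0.964777i)·a = (-0.5587 + 0.3126i)
new amp(|11⟩) = (-0.263071 + 0.964777i)·b = (-0.3399 - 0.007617i)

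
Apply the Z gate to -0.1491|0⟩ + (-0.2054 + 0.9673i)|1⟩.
-0.1491|0⟩ + (0.2054 - 0.9673i)|1⟩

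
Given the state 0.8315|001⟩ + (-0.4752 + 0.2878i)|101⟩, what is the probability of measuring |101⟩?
0.3086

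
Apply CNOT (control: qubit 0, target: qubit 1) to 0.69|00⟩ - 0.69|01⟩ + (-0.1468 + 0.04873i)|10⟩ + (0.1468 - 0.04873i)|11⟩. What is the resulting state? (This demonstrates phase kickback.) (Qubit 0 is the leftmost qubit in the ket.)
0.69|00⟩ - 0.69|01⟩ + (0.1468 - 0.04873i)|10⟩ + (-0.1468 + 0.04873i)|11⟩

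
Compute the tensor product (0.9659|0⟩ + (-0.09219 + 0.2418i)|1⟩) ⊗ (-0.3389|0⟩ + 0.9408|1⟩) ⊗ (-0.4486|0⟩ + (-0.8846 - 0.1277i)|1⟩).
0.1468|000⟩ + (0.2896 + 0.0418i)|001⟩ - 0.4077|010⟩ + (-0.8039 - 0.116i)|011⟩ + (-0.01402 + 0.03676i)|100⟩ + (-0.0381 + 0.0685i)|101⟩ + (0.03891 - 0.102i)|110⟩ + (0.1058 - 0.1902i)|111⟩

amp(|b₁b₂…⟩) = product of the factor amplitudes for bits b₁, b₂, …; only kets whose every factor amplitude is nonzero survive.
|000⟩: (0.9659)(-0.3389)(-0.4486) = 0.1468
|001⟩: (0.9659)(-0.3389)(-0.8846 - 0.1277i) = (0.2896 + 0.0418i)
|010⟩: (0.9659)(0.9408)(-0.4486) = -0.4077
|011⟩: (0.9659)(0.9408)(-0.8846 - 0.1277i) = (-0.8039 - 0.116i)
|100⟩: (-0.09219 + 0.2418i)(-0.3389)(-0.4486) = (-0.01402 + 0.03676i)
|101⟩: (-0.09219 + 0.2418i)(-0.3389)(-0.8846 - 0.1277i) = (-0.0381 + 0.0685i)
|110⟩: (-0.09219 + 0.2418i)(0.9408)(-0.4486) = (0.03891 - 0.102i)
|111⟩: (-0.09219 + 0.2418i)(0.9408)(-0.8846 - 0.1277i) = (0.1058 - 0.1902i)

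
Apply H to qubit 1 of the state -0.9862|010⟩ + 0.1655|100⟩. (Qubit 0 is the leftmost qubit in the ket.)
-0.6973|000⟩ + 0.6973|010⟩ + 0.117|100⟩ + 0.117|110⟩

H on qubit 1 mixes each pair of kets that differ only in qubit 1: amplitudes (a, b) of (|…0…⟩, |…1…⟩) become ((a + b)/√2, (a − b)/√2). Kets absent from the input have amplitude 0.
(|000⟩, |010⟩): (a, b) = (0, -0.9862) → (-0.6973, 0.6973)
(|100⟩, |110⟩): (a, b) = (0.1655, 0) → (0.117, 0.117)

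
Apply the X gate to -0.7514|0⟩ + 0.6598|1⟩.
0.6598|0⟩ - 0.7514|1⟩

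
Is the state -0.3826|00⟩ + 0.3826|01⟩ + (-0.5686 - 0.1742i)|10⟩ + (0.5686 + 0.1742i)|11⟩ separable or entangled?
Separable

Writing the state as a|00⟩ + b|01⟩ + c|10⟩ + d|11⟩, it is a product state iff ad − bc = 0.
Here (a, b, c, d) = (-0.3826, 0.3826, (-0.5686 - 0.1742i), (0.5686 + 0.1742i)): ad − bc = (-0.3826)(0.5686 + 0.1742i) − (0.3826)(-0.5686 - 0.1742i) = 0, so the state is separable.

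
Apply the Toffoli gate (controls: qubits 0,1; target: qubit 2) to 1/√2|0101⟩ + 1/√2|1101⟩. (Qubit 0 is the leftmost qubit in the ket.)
1/√2|0101⟩ + 1/√2|1111⟩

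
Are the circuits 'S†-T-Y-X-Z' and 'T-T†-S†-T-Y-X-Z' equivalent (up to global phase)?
Yes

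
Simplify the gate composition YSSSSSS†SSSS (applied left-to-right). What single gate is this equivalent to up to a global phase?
Y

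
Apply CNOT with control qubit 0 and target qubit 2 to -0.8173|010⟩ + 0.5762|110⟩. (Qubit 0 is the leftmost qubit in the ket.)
-0.8173|010⟩ + 0.5762|111⟩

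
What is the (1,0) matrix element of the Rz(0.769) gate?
0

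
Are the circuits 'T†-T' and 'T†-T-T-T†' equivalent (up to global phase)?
Yes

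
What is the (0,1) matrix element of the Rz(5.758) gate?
0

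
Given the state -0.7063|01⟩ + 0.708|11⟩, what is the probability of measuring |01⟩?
0.4989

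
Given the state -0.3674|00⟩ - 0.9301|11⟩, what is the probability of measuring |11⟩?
0.8651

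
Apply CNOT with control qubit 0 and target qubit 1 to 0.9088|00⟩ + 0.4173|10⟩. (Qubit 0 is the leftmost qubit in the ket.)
0.9088|00⟩ + 0.4173|11⟩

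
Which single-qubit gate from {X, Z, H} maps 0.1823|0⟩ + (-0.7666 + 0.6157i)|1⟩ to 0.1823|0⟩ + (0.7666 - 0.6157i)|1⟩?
Z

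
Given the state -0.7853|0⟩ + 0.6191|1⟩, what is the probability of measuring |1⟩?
0.3833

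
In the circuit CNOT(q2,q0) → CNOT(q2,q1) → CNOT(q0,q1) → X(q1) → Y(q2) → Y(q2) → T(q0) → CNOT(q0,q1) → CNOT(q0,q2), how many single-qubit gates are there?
4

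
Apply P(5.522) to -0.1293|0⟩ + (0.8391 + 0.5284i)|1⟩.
-0.1293|0⟩ + (0.972 - 0.1962i)|1⟩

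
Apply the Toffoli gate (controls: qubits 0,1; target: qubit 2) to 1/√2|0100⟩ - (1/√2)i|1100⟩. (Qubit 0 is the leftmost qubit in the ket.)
1/√2|0100⟩ - (1/√2)i|1110⟩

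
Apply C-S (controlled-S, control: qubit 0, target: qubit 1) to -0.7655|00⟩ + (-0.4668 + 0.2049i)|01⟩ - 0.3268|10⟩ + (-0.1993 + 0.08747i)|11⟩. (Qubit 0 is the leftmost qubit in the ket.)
-0.7655|00⟩ + (-0.4668 + 0.2049i)|01⟩ - 0.3268|10⟩ + (-0.08747 - 0.1993i)|11⟩

C-S leaves the control-|0⟩ kets |00⟩, |01⟩ unchanged and applies S to qubit 1 on the control-|1⟩ pair (|10⟩, |11⟩).
S = [[1, 0], [0, i]].
With a = amp(|10⟩) = -0.3268 and b = amp(|11⟩) = (-0.1993 + 0.08747i):
new amp(|10⟩) = (1)·a = -0.3268
new amp(|11⟩) = (i)·b = (-0.08747 - 0.1993i)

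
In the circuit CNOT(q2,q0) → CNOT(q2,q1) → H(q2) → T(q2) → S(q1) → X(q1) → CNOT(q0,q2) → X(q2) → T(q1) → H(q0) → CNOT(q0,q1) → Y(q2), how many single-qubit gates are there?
8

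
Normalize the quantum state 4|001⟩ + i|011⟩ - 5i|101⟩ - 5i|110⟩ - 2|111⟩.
0.4747|001⟩ + 0.1187i|011⟩ - 0.5934i|101⟩ - 0.5934i|110⟩ - 0.2374|111⟩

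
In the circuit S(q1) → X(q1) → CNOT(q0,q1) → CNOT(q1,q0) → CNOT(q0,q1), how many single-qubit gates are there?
2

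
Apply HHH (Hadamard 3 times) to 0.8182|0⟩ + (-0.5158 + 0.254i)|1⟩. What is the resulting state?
(0.2138 + 0.1796i)|0⟩ + (0.9433 - 0.1796i)|1⟩

H² = I, so H^3 = H: a single Hadamard. With (a, b) = (0.8182, (-0.5158 + 0.254i)), H gives ((a + b)/√2, (a − b)/√2) = ((0.2138 + 0.1796i), (0.9433 - 0.1796i)).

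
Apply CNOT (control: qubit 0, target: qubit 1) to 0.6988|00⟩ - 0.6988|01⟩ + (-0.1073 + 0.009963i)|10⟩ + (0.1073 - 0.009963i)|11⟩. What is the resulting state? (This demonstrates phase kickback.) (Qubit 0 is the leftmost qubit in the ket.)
0.6988|00⟩ - 0.6988|01⟩ + (0.1073 - 0.009963i)|10⟩ + (-0.1073 + 0.009963i)|11⟩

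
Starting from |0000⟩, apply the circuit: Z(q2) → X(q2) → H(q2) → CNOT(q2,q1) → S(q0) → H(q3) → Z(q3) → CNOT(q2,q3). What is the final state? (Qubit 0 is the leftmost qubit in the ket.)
1/2|0000⟩ - 1/2|0001⟩ + 1/2|0110⟩ - 1/2|0111⟩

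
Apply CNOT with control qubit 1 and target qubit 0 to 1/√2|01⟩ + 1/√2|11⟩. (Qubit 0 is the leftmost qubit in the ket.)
1/√2|01⟩ + 1/√2|11⟩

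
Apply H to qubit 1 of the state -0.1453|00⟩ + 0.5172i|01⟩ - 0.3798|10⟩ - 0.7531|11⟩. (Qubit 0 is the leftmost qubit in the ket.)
(-0.1027 + 0.3657i)|00⟩ + (-0.1027 - 0.3657i)|01⟩ - 0.8011|10⟩ + 0.264|11⟩

H on qubit 1 mixes each pair of kets that differ only in qubit 1: amplitudes (a, b) of (|…0…⟩, |…1…⟩) become ((a + b)/√2, (a − b)/√2). Kets absent from the input have amplitude 0.
(|00⟩, |01⟩): (a, b) = (-0.1453, 0.5172i) → ((-0.1027 + 0.3657i), (-0.1027 - 0.3657i))
(|10⟩, |11⟩): (a, b) = (-0.3798, -0.7531) → (-0.8011, 0.264)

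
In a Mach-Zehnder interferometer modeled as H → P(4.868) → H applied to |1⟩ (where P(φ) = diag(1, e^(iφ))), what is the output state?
(0.4225 + 0.494i)|0⟩ + (0.5775 - 0.494i)|1⟩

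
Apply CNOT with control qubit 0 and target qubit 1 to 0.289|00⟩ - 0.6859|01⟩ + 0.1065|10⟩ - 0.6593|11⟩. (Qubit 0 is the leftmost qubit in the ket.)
0.289|00⟩ - 0.6859|01⟩ - 0.6593|10⟩ + 0.1065|11⟩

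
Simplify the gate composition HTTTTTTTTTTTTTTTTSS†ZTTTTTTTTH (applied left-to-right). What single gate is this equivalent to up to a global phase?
X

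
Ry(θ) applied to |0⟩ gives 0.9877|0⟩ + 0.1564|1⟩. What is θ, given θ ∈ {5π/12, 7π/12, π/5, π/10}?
π/10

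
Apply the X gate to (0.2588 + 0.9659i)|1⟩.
(0.2588 + 0.9659i)|0⟩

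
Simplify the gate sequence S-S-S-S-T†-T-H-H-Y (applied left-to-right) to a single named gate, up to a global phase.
Y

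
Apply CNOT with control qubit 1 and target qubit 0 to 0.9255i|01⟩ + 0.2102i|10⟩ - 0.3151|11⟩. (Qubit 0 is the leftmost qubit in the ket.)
-0.3151|01⟩ + 0.2102i|10⟩ + 0.9255i|11⟩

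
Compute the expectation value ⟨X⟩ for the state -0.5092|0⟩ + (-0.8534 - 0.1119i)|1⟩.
0.8691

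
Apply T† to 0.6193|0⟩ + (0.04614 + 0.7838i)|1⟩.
0.6193|0⟩ + (0.5869 + 0.5216i)|1⟩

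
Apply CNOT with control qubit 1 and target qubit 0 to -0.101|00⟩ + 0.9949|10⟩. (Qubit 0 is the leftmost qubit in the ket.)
-0.101|00⟩ + 0.9949|10⟩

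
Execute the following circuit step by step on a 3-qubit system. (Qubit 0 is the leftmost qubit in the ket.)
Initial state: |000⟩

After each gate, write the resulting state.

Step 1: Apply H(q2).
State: 1/√2|000⟩ + 1/√2|001⟩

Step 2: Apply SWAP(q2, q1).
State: 1/√2|000⟩ + 1/√2|010⟩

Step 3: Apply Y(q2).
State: (1/√2)i|001⟩ + (1/√2)i|011⟩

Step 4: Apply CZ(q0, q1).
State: (1/√2)i|001⟩ + (1/√2)i|011⟩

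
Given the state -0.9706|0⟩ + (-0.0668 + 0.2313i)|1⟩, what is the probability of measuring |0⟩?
0.9421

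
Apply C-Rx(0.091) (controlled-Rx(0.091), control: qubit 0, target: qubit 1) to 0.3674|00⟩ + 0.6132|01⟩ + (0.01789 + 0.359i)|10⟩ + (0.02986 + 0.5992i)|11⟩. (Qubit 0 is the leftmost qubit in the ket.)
0.3674|00⟩ + 0.6132|01⟩ + (0.04513 + 0.3573i)|10⟩ + (0.04616 + 0.5978i)|11⟩

C-Rx(0.091) leaves the control-|0⟩ kets |00⟩, |01⟩ unchanged and applies Rx(0.091) to qubit 1 on the control-|1⟩ pair (|10⟩, |11⟩).
Rx(0.091) = [[cos(θ/2), −i·sin(θ/2)], [−i·sin(θ/2), cos(θ/2)]]; θ = 0.091, cos(θ/2) ≈ 0.998965, sin(θ/2) ≈ 0.0454843.
With a = amp(|10⟩) = (0.01789 + 0.359i) and b = amp(|11⟩) = (0.02986 + 0.5992i):
new amp(|10⟩) = (0.998965)·a + (-0.0454843i)·b = (0.04513 + 0.3573i)
new amp(|11⟩) = (-0.0454843i)·a + (0.998965)·b = (0.04616 + 0.5978i)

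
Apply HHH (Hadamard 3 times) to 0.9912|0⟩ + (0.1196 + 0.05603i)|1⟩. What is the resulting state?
(0.7855 + 0.03962i)|0⟩ + (0.6163 - 0.03962i)|1⟩

H² = I, so H^3 = H: a single Hadamard. With (a, b) = (0.9912, (0.1196 + 0.05603i)), H gives ((a + b)/√2, (a − b)/√2) = ((0.7855 + 0.03962i), (0.6163 - 0.03962i)).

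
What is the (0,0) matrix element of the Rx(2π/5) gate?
0.809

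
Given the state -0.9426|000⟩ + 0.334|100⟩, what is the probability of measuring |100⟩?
0.1116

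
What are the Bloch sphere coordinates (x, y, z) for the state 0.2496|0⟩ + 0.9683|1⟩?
(0.4834, 0, -0.8753)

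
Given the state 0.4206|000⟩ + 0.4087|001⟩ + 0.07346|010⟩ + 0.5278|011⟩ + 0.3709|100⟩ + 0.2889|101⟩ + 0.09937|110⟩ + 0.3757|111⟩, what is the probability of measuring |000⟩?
0.1769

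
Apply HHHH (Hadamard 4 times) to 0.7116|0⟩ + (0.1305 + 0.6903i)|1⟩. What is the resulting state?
0.7116|0⟩ + (0.1305 + 0.6903i)|1⟩

H² = I, so an even number of Hadamards cancels: H^4 = I and the state is unchanged.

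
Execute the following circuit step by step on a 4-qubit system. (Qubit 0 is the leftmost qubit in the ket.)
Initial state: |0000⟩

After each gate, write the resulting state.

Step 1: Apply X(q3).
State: |0001⟩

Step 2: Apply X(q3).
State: |0000⟩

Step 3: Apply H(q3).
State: 1/√2|0000⟩ + 1/√2|0001⟩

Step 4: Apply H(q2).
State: 1/2|0000⟩ + 1/2|0001⟩ + 1/2|0010⟩ + 1/2|0011⟩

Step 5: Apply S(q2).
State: 1/2|0000⟩ + 1/2|0001⟩ + (1/2)i|0010⟩ + (1/2)i|0011⟩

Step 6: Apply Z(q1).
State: 1/2|0000⟩ + 1/2|0001⟩ + (1/2)i|0010⟩ + (1/2)i|0011⟩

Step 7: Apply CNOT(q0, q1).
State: 1/2|0000⟩ + 1/2|0001⟩ + (1/2)i|0010⟩ + (1/2)i|0011⟩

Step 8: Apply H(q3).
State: 1/√2|0000⟩ + (1/√2)i|0010⟩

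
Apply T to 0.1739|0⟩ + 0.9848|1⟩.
0.1739|0⟩ + (0.6964 + 0.6964i)|1⟩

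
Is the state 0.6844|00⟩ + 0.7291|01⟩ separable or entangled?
Separable

Writing the state as a|00⟩ + b|01⟩ + c|10⟩ + d|11⟩, it is a product state iff ad − bc = 0.
Here (a, b, c, d) = (0.6844, 0.7291, 0, 0): ad − bc = (0.6844)(0) − (0.7291)(0) = 0, so the state is separable.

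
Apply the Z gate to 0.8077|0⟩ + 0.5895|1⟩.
0.8077|0⟩ - 0.5895|1⟩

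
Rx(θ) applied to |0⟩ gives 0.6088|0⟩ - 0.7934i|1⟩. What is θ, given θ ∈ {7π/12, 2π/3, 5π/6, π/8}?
7π/12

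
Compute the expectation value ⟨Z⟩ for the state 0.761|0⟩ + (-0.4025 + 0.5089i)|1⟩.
0.1581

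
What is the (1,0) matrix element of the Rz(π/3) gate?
0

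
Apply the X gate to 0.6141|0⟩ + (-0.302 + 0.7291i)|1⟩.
(-0.302 + 0.7291i)|0⟩ + 0.6141|1⟩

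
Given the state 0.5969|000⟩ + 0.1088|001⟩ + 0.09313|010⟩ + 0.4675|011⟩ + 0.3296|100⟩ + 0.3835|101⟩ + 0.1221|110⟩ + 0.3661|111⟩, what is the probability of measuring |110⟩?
0.01491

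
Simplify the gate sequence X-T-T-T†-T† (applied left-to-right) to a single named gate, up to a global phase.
X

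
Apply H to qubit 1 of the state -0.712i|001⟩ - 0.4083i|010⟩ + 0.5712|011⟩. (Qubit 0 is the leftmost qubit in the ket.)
-0.2887i|000⟩ + (0.4039 - 0.5035i)|001⟩ + 0.2887i|010⟩ + (-0.4039 - 0.5035i)|011⟩

H on qubit 1 mixes each pair of kets that differ only in qubit 1: amplitudes (a, b) of (|…0…⟩, |…1…⟩) become ((a + b)/√2, (a − b)/√2). Kets absent from the input have amplitude 0.
(|000⟩, |010⟩): (a, b) = (0, -0.4083i) → (-0.2887i, 0.2887i)
(|001⟩, |011⟩): (a, b) = (-0.712i, 0.5712) → ((0.4039 - 0.5035i), (-0.4039 - 0.5035i))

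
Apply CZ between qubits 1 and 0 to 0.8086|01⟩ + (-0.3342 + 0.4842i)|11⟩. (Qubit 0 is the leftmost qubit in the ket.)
0.8086|01⟩ + (0.3342 - 0.4842i)|11⟩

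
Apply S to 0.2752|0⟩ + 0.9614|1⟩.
0.2752|0⟩ + 0.9614i|1⟩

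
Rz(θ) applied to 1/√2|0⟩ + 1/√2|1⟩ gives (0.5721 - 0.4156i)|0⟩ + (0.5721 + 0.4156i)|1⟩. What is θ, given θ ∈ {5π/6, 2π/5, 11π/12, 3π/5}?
2π/5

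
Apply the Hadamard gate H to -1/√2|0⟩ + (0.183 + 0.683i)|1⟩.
(-0.3706 + 0.483i)|0⟩ + (-0.6294 - 0.483i)|1⟩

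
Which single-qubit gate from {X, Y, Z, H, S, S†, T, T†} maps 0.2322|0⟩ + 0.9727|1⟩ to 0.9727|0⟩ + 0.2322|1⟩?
X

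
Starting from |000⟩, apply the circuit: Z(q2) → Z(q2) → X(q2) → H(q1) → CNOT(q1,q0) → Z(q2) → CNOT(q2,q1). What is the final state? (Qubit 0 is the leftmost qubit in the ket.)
-1/√2|011⟩ - 1/√2|101⟩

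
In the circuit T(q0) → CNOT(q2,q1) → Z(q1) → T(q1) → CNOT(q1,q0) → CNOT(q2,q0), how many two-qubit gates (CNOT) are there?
3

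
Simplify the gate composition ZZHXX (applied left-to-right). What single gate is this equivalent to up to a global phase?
H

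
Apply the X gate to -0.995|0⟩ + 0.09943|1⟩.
0.09943|0⟩ - 0.995|1⟩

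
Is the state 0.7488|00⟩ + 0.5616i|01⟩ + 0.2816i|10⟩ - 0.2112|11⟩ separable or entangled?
Separable

Writing the state as a|00⟩ + b|01⟩ + c|10⟩ + d|11⟩, it is a product state iff ad − bc = 0.
Here (a, b, c, d) = (0.7488, 0.5616i, 0.2816i, -0.2112): ad − bc = (0.7488)(-0.2112) − (0.5616i)(0.2816i) = 0, so the state is separable.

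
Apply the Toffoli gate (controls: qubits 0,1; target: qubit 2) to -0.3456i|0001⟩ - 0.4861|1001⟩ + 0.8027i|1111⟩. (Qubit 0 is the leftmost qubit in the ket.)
-0.3456i|0001⟩ - 0.4861|1001⟩ + 0.8027i|1101⟩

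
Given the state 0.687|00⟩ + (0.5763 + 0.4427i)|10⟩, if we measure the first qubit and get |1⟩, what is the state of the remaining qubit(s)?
(0.793 + 0.6092i)|0⟩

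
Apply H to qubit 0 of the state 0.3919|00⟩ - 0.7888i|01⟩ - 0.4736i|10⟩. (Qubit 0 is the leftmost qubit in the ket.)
(0.2771 - 0.3349i)|00⟩ - 0.5578i|01⟩ + (0.2771 + 0.3349i)|10⟩ - 0.5578i|11⟩

H on qubit 0 mixes each pair of kets that differ only in qubit 0: amplitudes (a, b) of (|…0…⟩, |…1…⟩) become ((a + b)/√2, (a − b)/√2). Kets absent from the input have amplitude 0.
(|00⟩, |10⟩): (a, b) = (0.3919, -0.4736i) → ((0.2771 - 0.3349i), (0.2771 + 0.3349i))
(|01⟩, |11⟩): (a, b) = (-0.7888i, 0) → (-0.5578i, -0.5578i)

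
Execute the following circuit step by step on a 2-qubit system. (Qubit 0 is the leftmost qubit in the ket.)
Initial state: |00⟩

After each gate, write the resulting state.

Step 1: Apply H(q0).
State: 1/√2|00⟩ + 1/√2|10⟩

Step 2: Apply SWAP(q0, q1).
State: 1/√2|00⟩ + 1/√2|01⟩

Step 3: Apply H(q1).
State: |00⟩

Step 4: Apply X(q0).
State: |10⟩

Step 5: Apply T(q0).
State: (1/√2 + (1/√2)i)|10⟩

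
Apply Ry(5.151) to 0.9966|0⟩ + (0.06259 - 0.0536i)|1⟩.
(-0.8747 + 0.02875i)|0⟩ + (0.4817 + 0.04524i)|1⟩

Ry(5.151) = [[cos(θ/2), −sin(θ/2)], [sin(θ/2), cos(θ/2)]]; θ = 5.151, cos(θ/2) ≈ -0.844003, sin(θ/2) ≈ 0.536338.
With a = amp(|0⟩) = 0.9966 and b = amp(|1⟩) = (0.06259 - 0.0536i):
new amp(|0⟩) = (-0.844003)·a + (-0.536338)·b = (-0.8747 + 0.02875i)
new amp(|1⟩) = (0.536338)·a + (-0.844003)·b = (0.4817 + 0.04524i)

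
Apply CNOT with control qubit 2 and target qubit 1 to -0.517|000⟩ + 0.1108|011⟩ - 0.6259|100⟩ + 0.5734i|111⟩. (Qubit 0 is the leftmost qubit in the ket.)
-0.517|000⟩ + 0.1108|001⟩ - 0.6259|100⟩ + 0.5734i|101⟩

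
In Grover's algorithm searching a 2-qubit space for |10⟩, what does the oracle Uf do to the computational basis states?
Uf|x⟩ = -|x⟩ if x = 10, else |x⟩ (phase flip on target)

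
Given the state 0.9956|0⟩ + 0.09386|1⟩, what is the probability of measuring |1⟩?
0.00881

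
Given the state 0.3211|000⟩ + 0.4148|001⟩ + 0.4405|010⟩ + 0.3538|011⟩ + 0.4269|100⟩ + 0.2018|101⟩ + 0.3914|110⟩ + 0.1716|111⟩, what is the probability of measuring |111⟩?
0.02945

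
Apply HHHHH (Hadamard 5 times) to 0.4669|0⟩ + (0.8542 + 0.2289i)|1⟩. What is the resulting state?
(0.9342 + 0.1619i)|0⟩ + (-0.2739 - 0.1619i)|1⟩

H² = I, so H^5 = H: a single Hadamard. With (a, b) = (0.4669, (0.8542 + 0.2289i)), H gives ((a + b)/√2, (a − b)/√2) = ((0.9342 + 0.1619i), (-0.2739 - 0.1619i)).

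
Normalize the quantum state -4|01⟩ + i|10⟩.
-0.9701|01⟩ + 0.2425i|10⟩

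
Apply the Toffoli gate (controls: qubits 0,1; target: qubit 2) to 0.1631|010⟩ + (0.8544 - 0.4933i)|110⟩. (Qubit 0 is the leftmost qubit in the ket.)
0.1631|010⟩ + (0.8544 - 0.4933i)|111⟩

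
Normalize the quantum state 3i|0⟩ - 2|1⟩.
0.8321i|0⟩ - 0.5547|1⟩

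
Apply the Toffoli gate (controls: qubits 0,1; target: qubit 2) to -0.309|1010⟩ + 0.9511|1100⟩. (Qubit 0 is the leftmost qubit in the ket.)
-0.309|1010⟩ + 0.9511|1110⟩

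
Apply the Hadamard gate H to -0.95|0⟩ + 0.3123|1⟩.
-0.4509|0⟩ - 0.8926|1⟩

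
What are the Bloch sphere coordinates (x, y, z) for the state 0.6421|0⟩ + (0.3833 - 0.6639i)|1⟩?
(0.4922, -0.8526, -0.1754)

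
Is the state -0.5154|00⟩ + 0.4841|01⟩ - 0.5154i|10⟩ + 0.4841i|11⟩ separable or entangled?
Separable

Writing the state as a|00⟩ + b|01⟩ + c|10⟩ + d|11⟩, it is a product state iff ad − bc = 0.
Here (a, b, c, d) = (-0.5154, 0.4841, -0.5154i, 0.4841i): ad − bc = (-0.5154)(0.4841i) − (0.4841)(-0.5154i) = 0, so the state is separable.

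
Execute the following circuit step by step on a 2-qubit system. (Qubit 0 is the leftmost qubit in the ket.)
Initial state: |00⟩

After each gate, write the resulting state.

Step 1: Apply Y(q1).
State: i|01⟩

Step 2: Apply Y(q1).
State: |00⟩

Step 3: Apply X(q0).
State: |10⟩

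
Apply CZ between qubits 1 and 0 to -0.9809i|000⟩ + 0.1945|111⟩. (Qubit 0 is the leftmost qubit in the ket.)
-0.9809i|000⟩ - 0.1945|111⟩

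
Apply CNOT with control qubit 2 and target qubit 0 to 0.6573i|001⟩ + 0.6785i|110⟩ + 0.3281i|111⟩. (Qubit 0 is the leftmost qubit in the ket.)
0.3281i|011⟩ + 0.6573i|101⟩ + 0.6785i|110⟩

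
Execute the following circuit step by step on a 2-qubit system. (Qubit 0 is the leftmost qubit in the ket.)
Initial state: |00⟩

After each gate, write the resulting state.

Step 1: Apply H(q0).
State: 1/√2|00⟩ + 1/√2|10⟩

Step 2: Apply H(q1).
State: 1/2|00⟩ + 1/2|01⟩ + 1/2|10⟩ + 1/2|11⟩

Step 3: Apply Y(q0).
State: -(1/2)i|00⟩ - (1/2)i|01⟩ + (1/2)i|10⟩ + (1/2)i|11⟩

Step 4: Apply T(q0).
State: -(1/2)i|00⟩ - (1/2)i|01⟩ + (-1/√8 + (1/√8)i)|10⟩ + (-1/√8 + (1/√8)i)|11⟩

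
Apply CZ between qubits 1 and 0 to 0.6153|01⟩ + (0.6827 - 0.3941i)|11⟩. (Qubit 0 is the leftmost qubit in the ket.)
0.6153|01⟩ + (-0.6827 + 0.3941i)|11⟩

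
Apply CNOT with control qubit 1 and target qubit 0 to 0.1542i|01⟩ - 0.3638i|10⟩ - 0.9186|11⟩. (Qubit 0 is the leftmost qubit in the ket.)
-0.9186|01⟩ - 0.3638i|10⟩ + 0.1542i|11⟩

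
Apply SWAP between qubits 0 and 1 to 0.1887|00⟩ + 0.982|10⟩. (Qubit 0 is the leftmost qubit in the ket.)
0.1887|00⟩ + 0.982|01⟩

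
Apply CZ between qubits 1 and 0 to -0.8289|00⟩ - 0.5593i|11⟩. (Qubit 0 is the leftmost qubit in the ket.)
-0.8289|00⟩ + 0.5593i|11⟩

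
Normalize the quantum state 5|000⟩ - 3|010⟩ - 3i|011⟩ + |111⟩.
0.7538|000⟩ - 0.4523|010⟩ - 0.4523i|011⟩ + 0.1508|111⟩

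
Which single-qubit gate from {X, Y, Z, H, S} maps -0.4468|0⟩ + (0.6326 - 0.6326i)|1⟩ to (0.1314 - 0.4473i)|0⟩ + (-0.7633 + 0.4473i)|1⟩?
H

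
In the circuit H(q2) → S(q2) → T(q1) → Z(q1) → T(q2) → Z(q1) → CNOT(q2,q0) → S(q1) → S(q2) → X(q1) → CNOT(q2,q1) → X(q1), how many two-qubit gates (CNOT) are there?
2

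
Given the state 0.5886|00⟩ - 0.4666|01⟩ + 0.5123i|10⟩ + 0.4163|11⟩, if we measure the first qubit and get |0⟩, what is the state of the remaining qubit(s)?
0.7836|0⟩ - 0.6212|1⟩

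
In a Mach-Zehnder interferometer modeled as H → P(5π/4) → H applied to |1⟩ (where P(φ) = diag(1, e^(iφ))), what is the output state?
(0.8536 + (1/√8)i)|0⟩ + (0.1464 - (1/√8)i)|1⟩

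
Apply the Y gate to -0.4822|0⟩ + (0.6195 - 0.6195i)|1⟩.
(-0.6195 - 0.6195i)|0⟩ - 0.4822i|1⟩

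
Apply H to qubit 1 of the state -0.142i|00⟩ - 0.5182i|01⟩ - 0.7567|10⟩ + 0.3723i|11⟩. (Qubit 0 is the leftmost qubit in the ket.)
-0.4668i|00⟩ + 0.266i|01⟩ + (-0.5351 + 0.2633i)|10⟩ + (-0.5351 - 0.2633i)|11⟩

H on qubit 1 mixes each pair of kets that differ only in qubit 1: amplitudes (a, b) of (|…0…⟩, |…1…⟩) become ((a + b)/√2, (a − b)/√2). Kets absent from the input have amplitude 0.
(|00⟩, |01⟩): (a, b) = (-0.142i, -0.5182i) → (-0.4668i, 0.266i)
(|10⟩, |11⟩): (a, b) = (-0.7567, 0.3723i) → ((-0.5351 + 0.2633i), (-0.5351 - 0.2633i))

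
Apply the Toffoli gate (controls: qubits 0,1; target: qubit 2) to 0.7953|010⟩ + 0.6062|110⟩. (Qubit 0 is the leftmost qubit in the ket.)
0.7953|010⟩ + 0.6062|111⟩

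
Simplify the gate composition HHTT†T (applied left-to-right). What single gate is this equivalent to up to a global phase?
T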